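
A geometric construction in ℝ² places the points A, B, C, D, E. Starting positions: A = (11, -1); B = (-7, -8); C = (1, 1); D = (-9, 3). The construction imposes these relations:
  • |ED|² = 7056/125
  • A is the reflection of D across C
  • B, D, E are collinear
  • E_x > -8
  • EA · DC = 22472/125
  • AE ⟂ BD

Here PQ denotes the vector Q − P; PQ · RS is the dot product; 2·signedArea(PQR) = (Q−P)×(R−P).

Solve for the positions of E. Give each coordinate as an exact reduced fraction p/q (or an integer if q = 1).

1. E_x = -957/125  [B, D, E are collinear ∩ AE ⟂ BD]
2. E_y = -549/125  [B, D, E are collinear ∩ AE ⟂ BD]
   → E = (-957/125, -549/125)

E = (-957/125, -549/125)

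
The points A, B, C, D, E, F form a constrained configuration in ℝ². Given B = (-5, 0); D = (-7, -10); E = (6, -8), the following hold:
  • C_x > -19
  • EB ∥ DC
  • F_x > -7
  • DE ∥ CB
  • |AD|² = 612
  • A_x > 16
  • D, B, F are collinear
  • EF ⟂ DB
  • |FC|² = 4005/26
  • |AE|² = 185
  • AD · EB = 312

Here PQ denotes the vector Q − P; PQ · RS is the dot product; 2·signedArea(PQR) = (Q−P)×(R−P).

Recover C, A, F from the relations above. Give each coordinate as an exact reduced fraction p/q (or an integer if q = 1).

1. C_x = -18  [DE ∥ CB ∩ EB ∥ DC]
2. C_y = -2  [DE ∥ CB ∩ EB ∥ DC]
   → C = (-18, -2)
3. A_x = 17  [line 11·x + -8·y + -315 = 0 ∩ |AE|² = 185]
4. A_y = -16  [line 11·x + -8·y + -315 = 0 ∩ |AE|² = 185]
   → A = (17, -16)
5. F_x = -159/26  [D, B, F are collinear ∩ EF ⟂ DB]
6. F_y = -145/26  [D, B, F are collinear ∩ EF ⟂ DB]
   → F = (-159/26, -145/26)

A = (17, -16)
C = (-18, -2)
F = (-159/26, -145/26)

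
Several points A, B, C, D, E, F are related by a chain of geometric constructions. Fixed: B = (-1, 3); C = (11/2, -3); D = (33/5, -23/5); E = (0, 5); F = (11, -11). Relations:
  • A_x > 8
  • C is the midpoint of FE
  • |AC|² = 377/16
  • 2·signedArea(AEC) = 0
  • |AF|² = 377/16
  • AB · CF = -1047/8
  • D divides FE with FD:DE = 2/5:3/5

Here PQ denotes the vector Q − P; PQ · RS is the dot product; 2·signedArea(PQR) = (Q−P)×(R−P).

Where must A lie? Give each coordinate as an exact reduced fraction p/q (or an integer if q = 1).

1. A_x = 33/4  [2·signedArea(AEC) = 0 ∩ AB · CF = -1047/8]
2. A_y = -7  [2·signedArea(AEC) = 0 ∩ AB · CF = -1047/8]
   → A = (33/4, -7)

A = (33/4, -7)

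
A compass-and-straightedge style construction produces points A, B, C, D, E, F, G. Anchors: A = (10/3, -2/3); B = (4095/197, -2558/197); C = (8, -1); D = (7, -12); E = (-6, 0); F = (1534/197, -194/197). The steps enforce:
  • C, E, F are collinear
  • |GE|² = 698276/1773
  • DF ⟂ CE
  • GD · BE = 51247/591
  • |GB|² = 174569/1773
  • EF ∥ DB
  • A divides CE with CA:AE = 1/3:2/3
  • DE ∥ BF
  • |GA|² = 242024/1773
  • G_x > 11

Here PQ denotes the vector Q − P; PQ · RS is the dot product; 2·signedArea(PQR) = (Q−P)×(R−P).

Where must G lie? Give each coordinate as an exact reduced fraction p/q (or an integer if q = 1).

G = (2336/197, -5116/591)

1. G_x = 2336/197  [line 5277/197·x + -2558/197·y + -254152/591 = 0 ∩ |GB|² = 174569/1773]
2. G_y = -5116/591  [line 5277/197·x + -2558/197·y + -254152/591 = 0 ∩ |GB|² = 174569/1773]
   → G = (2336/197, -5116/591)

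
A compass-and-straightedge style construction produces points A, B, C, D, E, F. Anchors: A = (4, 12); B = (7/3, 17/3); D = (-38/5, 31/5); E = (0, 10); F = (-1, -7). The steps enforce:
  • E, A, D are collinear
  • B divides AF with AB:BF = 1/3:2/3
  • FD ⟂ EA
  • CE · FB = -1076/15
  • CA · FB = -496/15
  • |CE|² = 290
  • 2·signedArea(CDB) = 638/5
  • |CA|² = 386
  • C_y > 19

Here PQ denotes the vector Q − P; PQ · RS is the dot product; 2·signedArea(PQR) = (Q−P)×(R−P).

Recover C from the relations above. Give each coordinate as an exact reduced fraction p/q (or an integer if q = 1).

C = (-71/5, 97/5)

1. C_x = -71/5  [2·signedArea(CDB) = 638/5 ∩ CE · FB = -1076/15]
2. C_y = 97/5  [2·signedArea(CDB) = 638/5 ∩ CE · FB = -1076/15]
   → C = (-71/5, 97/5)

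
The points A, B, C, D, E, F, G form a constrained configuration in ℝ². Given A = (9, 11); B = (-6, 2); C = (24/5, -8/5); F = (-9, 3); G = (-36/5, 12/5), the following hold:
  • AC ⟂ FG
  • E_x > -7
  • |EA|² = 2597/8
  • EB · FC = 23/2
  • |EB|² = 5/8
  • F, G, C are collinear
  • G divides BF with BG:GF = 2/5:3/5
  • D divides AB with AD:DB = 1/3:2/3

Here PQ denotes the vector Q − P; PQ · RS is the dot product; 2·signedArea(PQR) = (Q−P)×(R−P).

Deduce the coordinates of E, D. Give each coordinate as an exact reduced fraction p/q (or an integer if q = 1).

1. E_x = -27/4  [line -69/5·x + 23/5·y + -207/2 = 0 ∩ |EB|² = 5/8]
2. E_y = 9/4  [line -69/5·x + 23/5·y + -207/2 = 0 ∩ |EB|² = 5/8]
   → E = (-27/4, 9/4)
3. D_x = 4  [D divides AB with AD:DB = 1/3:2/3]
4. D_y = 8  [D divides AB with AD:DB = 1/3:2/3]
   → D = (4, 8)

D = (4, 8)
E = (-27/4, 9/4)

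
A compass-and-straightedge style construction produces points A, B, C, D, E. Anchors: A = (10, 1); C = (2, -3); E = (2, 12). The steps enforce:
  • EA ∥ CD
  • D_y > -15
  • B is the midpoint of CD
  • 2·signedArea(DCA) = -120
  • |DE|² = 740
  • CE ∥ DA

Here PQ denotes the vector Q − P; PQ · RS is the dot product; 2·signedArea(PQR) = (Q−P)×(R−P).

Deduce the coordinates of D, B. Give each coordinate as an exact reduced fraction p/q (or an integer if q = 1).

1. D_x = 10  [CE ∥ DA ∩ EA ∥ CD]
2. D_y = -14  [CE ∥ DA ∩ EA ∥ CD]
   → D = (10, -14)
3. B_x = 6  [B is the midpoint of CD]
4. B_y = -17/2  [B is the midpoint of CD]
   → B = (6, -17/2)

B = (6, -17/2)
D = (10, -14)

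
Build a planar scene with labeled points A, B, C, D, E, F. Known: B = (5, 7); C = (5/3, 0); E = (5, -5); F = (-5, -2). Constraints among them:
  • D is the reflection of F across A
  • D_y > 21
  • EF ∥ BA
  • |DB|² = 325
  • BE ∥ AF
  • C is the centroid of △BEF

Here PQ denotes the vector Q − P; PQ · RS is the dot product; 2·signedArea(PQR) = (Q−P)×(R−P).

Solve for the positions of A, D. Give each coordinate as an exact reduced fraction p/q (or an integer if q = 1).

A = (-5, 10)
D = (-5, 22)

1. A_x = -5  [BE ∥ AF ∩ EF ∥ BA]
2. A_y = 10  [BE ∥ AF ∩ EF ∥ BA]
   → A = (-5, 10)
3. D_x = -5  [D is the reflection of F across A]
4. D_y = 22  [D is the reflection of F across A]
   → D = (-5, 22)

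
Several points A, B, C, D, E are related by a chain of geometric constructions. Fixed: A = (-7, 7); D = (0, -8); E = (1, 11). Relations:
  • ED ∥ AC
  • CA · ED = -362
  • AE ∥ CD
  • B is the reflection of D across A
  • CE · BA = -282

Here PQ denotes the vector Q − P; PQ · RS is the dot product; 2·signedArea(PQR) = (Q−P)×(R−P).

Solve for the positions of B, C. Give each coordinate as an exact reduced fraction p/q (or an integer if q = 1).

1. B_x = -14  [B is the reflection of D across A]
2. B_y = 22  [B is the reflection of D across A]
   → B = (-14, 22)
3. C_x = -8  [AE ∥ CD ∩ ED ∥ AC]
4. C_y = -12  [AE ∥ CD ∩ ED ∥ AC]
   → C = (-8, -12)

B = (-14, 22)
C = (-8, -12)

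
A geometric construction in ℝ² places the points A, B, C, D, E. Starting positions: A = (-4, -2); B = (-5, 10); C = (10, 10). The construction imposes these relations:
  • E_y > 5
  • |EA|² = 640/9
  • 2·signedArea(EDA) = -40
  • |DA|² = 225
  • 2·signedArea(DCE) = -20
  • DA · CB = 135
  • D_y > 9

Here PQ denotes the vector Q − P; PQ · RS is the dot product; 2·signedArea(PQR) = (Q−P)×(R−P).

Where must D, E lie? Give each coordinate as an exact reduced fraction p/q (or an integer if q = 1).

1. D_x = 5  [DA · CB = 135]
2. D_y = 10  [|DA|² = 225]
   → D = (5, 10)
3. E_x = -4/3  [2·signedArea(DCE) = -20 ∩ 2·signedArea(EDA) = -40]
4. E_y = 6  [2·signedArea(DCE) = -20 ∩ 2·signedArea(EDA) = -40]
   → E = (-4/3, 6)

D = (5, 10)
E = (-4/3, 6)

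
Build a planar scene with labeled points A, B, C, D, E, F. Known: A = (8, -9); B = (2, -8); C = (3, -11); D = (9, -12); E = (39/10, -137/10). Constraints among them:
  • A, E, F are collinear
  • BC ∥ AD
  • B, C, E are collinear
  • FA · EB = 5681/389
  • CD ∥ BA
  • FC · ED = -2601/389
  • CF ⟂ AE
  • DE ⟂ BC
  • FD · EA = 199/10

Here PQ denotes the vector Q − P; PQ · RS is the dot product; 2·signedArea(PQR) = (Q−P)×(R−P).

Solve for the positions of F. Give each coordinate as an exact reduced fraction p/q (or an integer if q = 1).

1. F_x = 18861/3890  [A, E, F are collinear ∩ CF ⟂ AE]
2. F_y = -49063/3890  [A, E, F are collinear ∩ CF ⟂ AE]
   → F = (18861/3890, -49063/3890)

F = (18861/3890, -49063/3890)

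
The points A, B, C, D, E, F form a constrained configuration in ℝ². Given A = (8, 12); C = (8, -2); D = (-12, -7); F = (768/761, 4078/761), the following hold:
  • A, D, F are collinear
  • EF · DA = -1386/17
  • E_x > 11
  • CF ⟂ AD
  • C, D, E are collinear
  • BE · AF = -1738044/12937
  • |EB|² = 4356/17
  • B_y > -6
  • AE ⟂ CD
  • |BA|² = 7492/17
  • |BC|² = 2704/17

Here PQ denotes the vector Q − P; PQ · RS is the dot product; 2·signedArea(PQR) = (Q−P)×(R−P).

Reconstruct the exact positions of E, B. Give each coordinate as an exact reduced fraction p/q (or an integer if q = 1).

1. E_x = 192/17  [C, D, E are collinear ∩ AE ⟂ CD]
2. E_y = -20/17  [C, D, E are collinear ∩ AE ⟂ CD]
   → E = (192/17, -20/17)
3. B_x = -72/17  [line 5320/761·x + 5054/761·y + 817684/12937 = 0 ∩ |EB|² = 4356/17]
4. B_y = -86/17  [line 5320/761·x + 5054/761·y + 817684/12937 = 0 ∩ |EB|² = 4356/17]
   → B = (-72/17, -86/17)

B = (-72/17, -86/17)
E = (192/17, -20/17)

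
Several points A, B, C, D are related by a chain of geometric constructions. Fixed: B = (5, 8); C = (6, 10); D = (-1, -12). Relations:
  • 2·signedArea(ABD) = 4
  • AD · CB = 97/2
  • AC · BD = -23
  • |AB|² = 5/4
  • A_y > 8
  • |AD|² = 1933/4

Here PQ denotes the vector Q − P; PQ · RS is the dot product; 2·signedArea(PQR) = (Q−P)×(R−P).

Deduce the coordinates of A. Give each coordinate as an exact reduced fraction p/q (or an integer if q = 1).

A = (11/2, 9)

1. A_x = 11/2  [2·signedArea(ABD) = 4 ∩ AD · CB = 97/2]
2. A_y = 9  [2·signedArea(ABD) = 4 ∩ AD · CB = 97/2]
   → A = (11/2, 9)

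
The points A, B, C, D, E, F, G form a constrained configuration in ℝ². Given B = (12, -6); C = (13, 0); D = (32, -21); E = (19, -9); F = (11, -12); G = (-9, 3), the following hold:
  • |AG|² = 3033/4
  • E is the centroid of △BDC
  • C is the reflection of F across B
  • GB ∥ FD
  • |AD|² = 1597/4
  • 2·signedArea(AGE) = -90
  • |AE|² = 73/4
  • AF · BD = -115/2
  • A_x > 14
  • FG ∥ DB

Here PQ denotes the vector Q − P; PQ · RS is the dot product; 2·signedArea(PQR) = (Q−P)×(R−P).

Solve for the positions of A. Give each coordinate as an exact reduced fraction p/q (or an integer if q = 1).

1. A_x = 15  [2·signedArea(AGE) = -90 ∩ AF · BD = -115/2]
2. A_y = -21/2  [2·signedArea(AGE) = -90 ∩ AF · BD = -115/2]
   → A = (15, -21/2)

A = (15, -21/2)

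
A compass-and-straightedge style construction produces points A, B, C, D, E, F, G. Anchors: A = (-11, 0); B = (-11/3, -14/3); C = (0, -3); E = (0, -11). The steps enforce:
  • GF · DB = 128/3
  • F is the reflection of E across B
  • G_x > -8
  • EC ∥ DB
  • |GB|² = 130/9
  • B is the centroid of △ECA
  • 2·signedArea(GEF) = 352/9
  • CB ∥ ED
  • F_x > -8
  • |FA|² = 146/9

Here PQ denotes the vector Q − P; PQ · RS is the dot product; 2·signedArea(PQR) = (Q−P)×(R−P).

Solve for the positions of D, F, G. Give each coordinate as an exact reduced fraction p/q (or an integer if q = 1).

D = (-11/3, -38/3)
F = (-22/3, 5/3)
G = (-22/3, -11/3)

1. D_x = -11/3  [EC ∥ DB ∩ CB ∥ ED]
2. D_y = -38/3  [EC ∥ DB ∩ CB ∥ ED]
   → D = (-11/3, -38/3)
3. F_x = -22/3  [F is the reflection of E across B]
4. F_y = 5/3  [F is the reflection of E across B]
   → F = (-22/3, 5/3)
5. G_x = -22/3  [GF · DB = 128/3 ∩ 2·signedArea(GEF) = 352/9]
6. G_y = -11/3  [GF · DB = 128/3 ∩ 2·signedArea(GEF) = 352/9]
   → G = (-22/3, -11/3)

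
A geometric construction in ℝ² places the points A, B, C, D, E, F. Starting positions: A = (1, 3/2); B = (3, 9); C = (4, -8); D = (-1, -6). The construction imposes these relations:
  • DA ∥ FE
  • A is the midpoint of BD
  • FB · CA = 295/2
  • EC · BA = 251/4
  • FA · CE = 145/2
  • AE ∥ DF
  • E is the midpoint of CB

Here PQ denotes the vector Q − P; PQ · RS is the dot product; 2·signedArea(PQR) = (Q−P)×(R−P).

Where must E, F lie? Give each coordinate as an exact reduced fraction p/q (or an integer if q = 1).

1. E_x = 7/2  [E is the midpoint of CB]
2. E_y = 1/2  [E is the midpoint of CB]
   → E = (7/2, 1/2)
3. F_x = 3/2  [DA ∥ FE ∩ AE ∥ DF]
4. F_y = -7  [DA ∥ FE ∩ AE ∥ DF]
   → F = (3/2, -7)

E = (7/2, 1/2)
F = (3/2, -7)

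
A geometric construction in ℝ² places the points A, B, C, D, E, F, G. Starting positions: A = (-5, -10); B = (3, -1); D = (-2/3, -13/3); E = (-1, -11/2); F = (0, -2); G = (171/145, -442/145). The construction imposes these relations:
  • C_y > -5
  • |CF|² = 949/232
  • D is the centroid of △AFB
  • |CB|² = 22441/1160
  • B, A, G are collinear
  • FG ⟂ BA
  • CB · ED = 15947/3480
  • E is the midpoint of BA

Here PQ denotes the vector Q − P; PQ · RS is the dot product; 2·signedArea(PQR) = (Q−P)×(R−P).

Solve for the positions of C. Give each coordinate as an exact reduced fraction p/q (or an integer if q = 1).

C = (-119/580, -2327/580)

1. C_x = -119/580  [line -1/3·x + -7/6·y + -5509/1160 = 0 ∩ |CB|² = 22441/1160]
2. C_y = -2327/580  [line -1/3·x + -7/6·y + -5509/1160 = 0 ∩ |CB|² = 22441/1160]
   → C = (-119/580, -2327/580)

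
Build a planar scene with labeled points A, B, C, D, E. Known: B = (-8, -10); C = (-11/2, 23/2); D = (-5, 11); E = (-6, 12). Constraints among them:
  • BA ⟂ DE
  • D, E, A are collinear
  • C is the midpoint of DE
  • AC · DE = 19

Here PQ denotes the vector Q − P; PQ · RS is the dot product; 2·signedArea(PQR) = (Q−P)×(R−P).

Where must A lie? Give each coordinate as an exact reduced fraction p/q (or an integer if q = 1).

1. A_x = 4  [D, E, A are collinear ∩ BA ⟂ DE]
2. A_y = 2  [D, E, A are collinear ∩ BA ⟂ DE]
   → A = (4, 2)

A = (4, 2)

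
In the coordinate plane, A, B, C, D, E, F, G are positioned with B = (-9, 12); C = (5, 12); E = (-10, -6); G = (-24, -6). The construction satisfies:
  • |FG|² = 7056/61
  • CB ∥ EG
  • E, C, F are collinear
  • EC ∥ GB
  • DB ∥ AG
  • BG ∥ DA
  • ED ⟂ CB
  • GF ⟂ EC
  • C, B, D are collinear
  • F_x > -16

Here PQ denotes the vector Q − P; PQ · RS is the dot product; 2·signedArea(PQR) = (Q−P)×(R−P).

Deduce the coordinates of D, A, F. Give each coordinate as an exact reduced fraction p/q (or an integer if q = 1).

1. D_x = -10  [C, B, D are collinear ∩ ED ⟂ CB]
2. D_y = 12  [C, B, D are collinear ∩ ED ⟂ CB]
   → D = (-10, 12)
3. A_x = -25  [DB ∥ AG ∩ BG ∥ DA]
4. A_y = -6  [DB ∥ AG ∩ BG ∥ DA]
   → A = (-25, -6)
5. F_x = -960/61  [E, C, F are collinear ∩ GF ⟂ EC]
6. F_y = -786/61  [E, C, F are collinear ∩ GF ⟂ EC]
   → F = (-960/61, -786/61)

A = (-25, -6)
D = (-10, 12)
F = (-960/61, -786/61)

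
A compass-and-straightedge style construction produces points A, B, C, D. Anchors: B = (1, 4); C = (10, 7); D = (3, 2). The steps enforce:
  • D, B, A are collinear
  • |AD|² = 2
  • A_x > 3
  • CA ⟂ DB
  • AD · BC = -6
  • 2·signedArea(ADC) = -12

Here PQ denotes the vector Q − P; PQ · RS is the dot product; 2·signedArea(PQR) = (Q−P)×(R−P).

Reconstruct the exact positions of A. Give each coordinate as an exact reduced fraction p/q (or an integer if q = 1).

1. A_x = 4  [D, B, A are collinear ∩ CA ⟂ DB]
2. A_y = 1  [D, B, A are collinear ∩ CA ⟂ DB]
   → A = (4, 1)

A = (4, 1)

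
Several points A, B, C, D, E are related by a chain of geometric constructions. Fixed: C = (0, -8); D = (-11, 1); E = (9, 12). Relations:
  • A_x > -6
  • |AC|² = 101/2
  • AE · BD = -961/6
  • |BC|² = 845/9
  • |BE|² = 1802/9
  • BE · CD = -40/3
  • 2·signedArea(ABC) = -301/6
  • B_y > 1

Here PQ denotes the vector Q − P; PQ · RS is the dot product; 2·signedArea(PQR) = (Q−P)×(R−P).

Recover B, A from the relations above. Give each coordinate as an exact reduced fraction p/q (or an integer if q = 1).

1. B_x = -2/3  [line 11·x + -9·y + 67/3 = 0 ∩ |BC|² = 845/9]
2. B_y = 5/3  [line 11·x + -9·y + 67/3 = 0 ∩ |BC|² = 845/9]
   → B = (-2/3, 5/3)
3. A_x = -11/2  [2·signedArea(ABC) = -301/6 ∩ AE · BD = -961/6]
4. A_y = -7/2  [2·signedArea(ABC) = -301/6 ∩ AE · BD = -961/6]
   → A = (-11/2, -7/2)

A = (-11/2, -7/2)
B = (-2/3, 5/3)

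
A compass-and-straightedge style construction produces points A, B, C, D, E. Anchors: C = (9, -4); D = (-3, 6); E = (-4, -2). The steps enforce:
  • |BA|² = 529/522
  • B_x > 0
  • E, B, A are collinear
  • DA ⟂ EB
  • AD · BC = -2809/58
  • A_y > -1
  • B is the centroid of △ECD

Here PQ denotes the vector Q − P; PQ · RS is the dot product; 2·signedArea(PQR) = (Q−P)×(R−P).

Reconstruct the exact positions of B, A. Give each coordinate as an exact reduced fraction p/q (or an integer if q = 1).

1. B_x = 2/3  [B is the centroid of △ECD]
2. B_y = 0  [B is the centroid of △ECD]
   → B = (2/3, 0)
3. A_x = -15/58  [E, B, A are collinear ∩ DA ⟂ EB]
4. A_y = -23/58  [E, B, A are collinear ∩ DA ⟂ EB]
   → A = (-15/58, -23/58)

A = (-15/58, -23/58)
B = (2/3, 0)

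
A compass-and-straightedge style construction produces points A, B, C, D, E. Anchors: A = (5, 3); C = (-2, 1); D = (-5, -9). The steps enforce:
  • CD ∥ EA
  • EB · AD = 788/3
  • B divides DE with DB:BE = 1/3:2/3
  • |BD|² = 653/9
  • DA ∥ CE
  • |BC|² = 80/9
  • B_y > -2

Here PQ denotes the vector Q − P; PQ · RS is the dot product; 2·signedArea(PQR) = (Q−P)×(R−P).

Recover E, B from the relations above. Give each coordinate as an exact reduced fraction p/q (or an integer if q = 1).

B = (-2/3, -5/3)
E = (8, 13)

1. E_x = 8  [CD ∥ EA ∩ DA ∥ CE]
2. E_y = 13  [CD ∥ EA ∩ DA ∥ CE]
   → E = (8, 13)
3. B_x = -2/3  [B divides DE with DB:BE = 1/3:2/3]
4. B_y = -5/3  [B divides DE with DB:BE = 1/3:2/3]
   → B = (-2/3, -5/3)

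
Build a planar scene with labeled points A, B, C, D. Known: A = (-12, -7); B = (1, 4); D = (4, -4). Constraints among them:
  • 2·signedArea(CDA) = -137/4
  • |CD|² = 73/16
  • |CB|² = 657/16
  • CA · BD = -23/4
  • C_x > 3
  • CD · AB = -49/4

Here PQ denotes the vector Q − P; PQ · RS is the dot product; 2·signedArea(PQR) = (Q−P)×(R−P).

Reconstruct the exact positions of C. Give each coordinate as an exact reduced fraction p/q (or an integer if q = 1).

1. C_x = 13/4  [2·signedArea(CDA) = -137/4 ∩ CA · BD = -23/4]
2. C_y = -2  [2·signedArea(CDA) = -137/4 ∩ CA · BD = -23/4]
   → C = (13/4, -2)

C = (13/4, -2)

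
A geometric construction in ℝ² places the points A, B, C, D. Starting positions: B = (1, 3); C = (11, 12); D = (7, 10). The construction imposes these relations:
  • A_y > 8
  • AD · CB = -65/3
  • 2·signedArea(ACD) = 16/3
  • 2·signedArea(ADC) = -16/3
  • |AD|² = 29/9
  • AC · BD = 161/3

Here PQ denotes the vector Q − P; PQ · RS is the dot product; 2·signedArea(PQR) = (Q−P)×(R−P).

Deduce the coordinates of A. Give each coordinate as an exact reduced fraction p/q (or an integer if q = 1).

A = (19/3, 25/3)

1. A_x = 19/3  [AC · BD = 161/3 ∩ 2·signedArea(ADC) = -16/3]
2. A_y = 25/3  [AC · BD = 161/3 ∩ 2·signedArea(ADC) = -16/3]
   → A = (19/3, 25/3)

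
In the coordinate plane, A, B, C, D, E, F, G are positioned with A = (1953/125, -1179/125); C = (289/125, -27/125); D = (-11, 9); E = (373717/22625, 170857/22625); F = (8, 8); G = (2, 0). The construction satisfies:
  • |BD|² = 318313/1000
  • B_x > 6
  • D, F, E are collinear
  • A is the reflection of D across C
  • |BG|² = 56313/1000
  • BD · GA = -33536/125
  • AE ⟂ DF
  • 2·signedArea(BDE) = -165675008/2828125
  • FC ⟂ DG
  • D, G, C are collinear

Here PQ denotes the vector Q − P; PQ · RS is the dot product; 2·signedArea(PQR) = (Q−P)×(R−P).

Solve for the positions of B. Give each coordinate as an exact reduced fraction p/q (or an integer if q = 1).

B = (3289/500, 2973/500)

1. B_x = 3289/500  [BD · GA = -33536/125 ∩ 2·signedArea(BDE) = -165675008/2828125]
2. B_y = 2973/500  [BD · GA = -33536/125 ∩ 2·signedArea(BDE) = -165675008/2828125]
   → B = (3289/500, 2973/500)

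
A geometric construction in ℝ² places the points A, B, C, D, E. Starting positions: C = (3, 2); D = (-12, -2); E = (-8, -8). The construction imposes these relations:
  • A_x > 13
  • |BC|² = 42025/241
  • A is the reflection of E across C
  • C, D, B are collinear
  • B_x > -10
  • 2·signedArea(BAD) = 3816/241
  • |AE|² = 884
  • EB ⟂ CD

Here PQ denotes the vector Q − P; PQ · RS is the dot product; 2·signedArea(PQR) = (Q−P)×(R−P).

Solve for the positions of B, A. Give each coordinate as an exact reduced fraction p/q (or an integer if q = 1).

1. B_x = -2352/241  [C, D, B are collinear ∩ EB ⟂ CD]
2. B_y = -338/241  [C, D, B are collinear ∩ EB ⟂ CD]
   → B = (-2352/241, -338/241)
3. A_x = 14  [A is the reflection of E across C]
4. A_y = 12  [A is the reflection of E across C]
   → A = (14, 12)

A = (14, 12)
B = (-2352/241, -338/241)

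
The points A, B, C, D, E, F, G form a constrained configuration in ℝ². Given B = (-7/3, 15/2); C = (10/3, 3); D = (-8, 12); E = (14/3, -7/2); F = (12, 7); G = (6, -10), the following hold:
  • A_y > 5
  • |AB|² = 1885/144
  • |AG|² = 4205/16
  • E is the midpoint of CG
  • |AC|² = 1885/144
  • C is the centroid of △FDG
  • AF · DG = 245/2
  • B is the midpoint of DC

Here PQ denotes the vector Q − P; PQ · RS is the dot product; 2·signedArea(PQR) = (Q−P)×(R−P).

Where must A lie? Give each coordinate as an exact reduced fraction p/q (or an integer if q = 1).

A = (1/2, 21/4)

1. A_x = 1/2  [line -14·x + 22·y + -217/2 = 0 ∩ |AG|² = 4205/16]
2. A_y = 21/4  [line -14·x + 22·y + -217/2 = 0 ∩ |AG|² = 4205/16]
   → A = (1/2, 21/4)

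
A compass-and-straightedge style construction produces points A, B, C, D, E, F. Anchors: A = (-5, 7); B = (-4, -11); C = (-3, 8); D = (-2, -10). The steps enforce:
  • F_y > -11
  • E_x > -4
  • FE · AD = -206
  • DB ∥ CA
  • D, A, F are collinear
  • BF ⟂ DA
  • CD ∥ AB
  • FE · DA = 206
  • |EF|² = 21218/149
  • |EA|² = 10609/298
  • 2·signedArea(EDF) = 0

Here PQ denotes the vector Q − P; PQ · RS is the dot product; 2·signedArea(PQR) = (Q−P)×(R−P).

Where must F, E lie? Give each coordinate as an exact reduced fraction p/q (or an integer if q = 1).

1. F_x = -563/298  [D, A, F are collinear ∩ BF ⟂ DA]
2. F_y = -3167/298  [D, A, F are collinear ∩ BF ⟂ DA]
   → F = (-563/298, -3167/298)
3. E_x = -1181/298  [2·signedArea(EDF) = 0 ∩ FE · DA = 206]
4. E_y = 335/298  [2·signedArea(EDF) = 0 ∩ FE · DA = 206]
   → E = (-1181/298, 335/298)

E = (-1181/298, 335/298)
F = (-563/298, -3167/298)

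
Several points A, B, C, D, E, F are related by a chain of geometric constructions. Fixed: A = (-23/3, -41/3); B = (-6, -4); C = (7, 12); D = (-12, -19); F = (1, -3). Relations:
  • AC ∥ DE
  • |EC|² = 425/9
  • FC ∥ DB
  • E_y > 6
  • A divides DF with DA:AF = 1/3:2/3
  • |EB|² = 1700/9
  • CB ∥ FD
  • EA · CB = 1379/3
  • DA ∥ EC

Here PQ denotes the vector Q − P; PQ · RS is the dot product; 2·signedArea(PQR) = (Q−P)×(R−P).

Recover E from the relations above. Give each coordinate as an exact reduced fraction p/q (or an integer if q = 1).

1. E_x = 8/3  [DA ∥ EC ∩ AC ∥ DE]
2. E_y = 20/3  [DA ∥ EC ∩ AC ∥ DE]
   → E = (8/3, 20/3)

E = (8/3, 20/3)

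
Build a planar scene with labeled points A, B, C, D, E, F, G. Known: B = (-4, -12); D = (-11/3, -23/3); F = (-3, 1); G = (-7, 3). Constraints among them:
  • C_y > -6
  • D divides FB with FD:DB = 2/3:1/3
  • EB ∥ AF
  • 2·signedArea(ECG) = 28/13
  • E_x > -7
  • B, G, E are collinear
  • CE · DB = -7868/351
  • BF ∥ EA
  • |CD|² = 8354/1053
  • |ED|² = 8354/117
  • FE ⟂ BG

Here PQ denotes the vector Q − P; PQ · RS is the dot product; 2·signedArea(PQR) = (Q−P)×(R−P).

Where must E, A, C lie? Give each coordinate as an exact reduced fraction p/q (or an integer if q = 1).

A = (-71/13, 173/13)
C = (-538/117, -586/117)
E = (-84/13, 4/13)

1. E_x = -84/13  [B, G, E are collinear ∩ FE ⟂ BG]
2. E_y = 4/13  [B, G, E are collinear ∩ FE ⟂ BG]
   → E = (-84/13, 4/13)
3. A_x = -71/13  [EB ∥ AF ∩ BF ∥ EA]
4. A_y = 173/13  [EB ∥ AF ∩ BF ∥ EA]
   → A = (-71/13, 173/13)
5. C_x = -538/117  [CE · DB = -7868/351 ∩ 2·signedArea(ECG) = 28/13]
6. C_y = -586/117  [CE · DB = -7868/351 ∩ 2·signedArea(ECG) = 28/13]
   → C = (-538/117, -586/117)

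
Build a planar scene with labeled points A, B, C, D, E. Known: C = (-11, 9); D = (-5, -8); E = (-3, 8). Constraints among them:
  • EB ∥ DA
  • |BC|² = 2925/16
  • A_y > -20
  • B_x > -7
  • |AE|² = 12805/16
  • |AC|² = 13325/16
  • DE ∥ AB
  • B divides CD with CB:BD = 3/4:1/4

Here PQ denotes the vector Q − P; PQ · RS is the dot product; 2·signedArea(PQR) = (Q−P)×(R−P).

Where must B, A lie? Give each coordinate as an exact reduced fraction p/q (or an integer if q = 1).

1. B_x = -13/2  [B divides CD with CB:BD = 3/4:1/4]
2. B_y = -15/4  [B divides CD with CB:BD = 3/4:1/4]
   → B = (-13/2, -15/4)
3. A_x = -17/2  [DE ∥ AB ∩ EB ∥ DA]
4. A_y = -79/4  [DE ∥ AB ∩ EB ∥ DA]
   → A = (-17/2, -79/4)

A = (-17/2, -79/4)
B = (-13/2, -15/4)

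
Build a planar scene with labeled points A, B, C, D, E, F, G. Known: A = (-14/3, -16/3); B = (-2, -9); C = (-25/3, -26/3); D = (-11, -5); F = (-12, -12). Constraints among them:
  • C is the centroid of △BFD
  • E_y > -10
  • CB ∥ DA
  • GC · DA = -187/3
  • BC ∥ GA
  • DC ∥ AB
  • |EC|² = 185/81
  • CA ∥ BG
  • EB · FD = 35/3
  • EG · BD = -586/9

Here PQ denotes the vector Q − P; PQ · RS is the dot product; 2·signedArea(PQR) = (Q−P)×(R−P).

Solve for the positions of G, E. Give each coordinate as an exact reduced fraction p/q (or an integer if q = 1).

1. G_x = 5/3  [BC ∥ GA ∩ CA ∥ BG]
2. G_y = -17/3  [BC ∥ GA ∩ CA ∥ BG]
   → G = (5/3, -17/3)
3. E_x = -67/9  [EB · FD = 35/3 ∩ EG · BD = -586/9]
4. E_y = -89/9  [EB · FD = 35/3 ∩ EG · BD = -586/9]
   → E = (-67/9, -89/9)

E = (-67/9, -89/9)
G = (5/3, -17/3)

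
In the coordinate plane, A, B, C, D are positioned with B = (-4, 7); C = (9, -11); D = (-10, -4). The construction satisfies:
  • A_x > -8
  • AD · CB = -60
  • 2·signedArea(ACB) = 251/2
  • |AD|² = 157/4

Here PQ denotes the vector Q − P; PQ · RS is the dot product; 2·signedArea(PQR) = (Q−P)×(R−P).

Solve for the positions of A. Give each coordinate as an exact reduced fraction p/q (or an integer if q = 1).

1. A_x = -7  [2·signedArea(ACB) = 251/2 ∩ AD · CB = -60]
2. A_y = 3/2  [2·signedArea(ACB) = 251/2 ∩ AD · CB = -60]
   → A = (-7, 3/2)

A = (-7, 3/2)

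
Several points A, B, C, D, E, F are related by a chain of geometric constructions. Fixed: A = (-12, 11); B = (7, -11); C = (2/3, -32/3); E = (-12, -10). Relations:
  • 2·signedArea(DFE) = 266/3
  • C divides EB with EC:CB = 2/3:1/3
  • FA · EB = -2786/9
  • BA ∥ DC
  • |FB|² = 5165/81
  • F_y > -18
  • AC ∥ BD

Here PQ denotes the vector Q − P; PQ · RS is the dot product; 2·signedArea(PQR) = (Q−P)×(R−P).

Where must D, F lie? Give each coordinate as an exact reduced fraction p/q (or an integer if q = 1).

D = (59/3, -98/3)
F = (25/9, -160/9)

1. D_x = 59/3  [BA ∥ DC ∩ AC ∥ BD]
2. D_y = -98/3  [BA ∥ DC ∩ AC ∥ BD]
   → D = (59/3, -98/3)
3. F_x = 25/9  [FA · EB = -2786/9 ∩ 2·signedArea(DFE) = 266/3]
4. F_y = -160/9  [FA · EB = -2786/9 ∩ 2·signedArea(DFE) = 266/3]
   → F = (25/9, -160/9)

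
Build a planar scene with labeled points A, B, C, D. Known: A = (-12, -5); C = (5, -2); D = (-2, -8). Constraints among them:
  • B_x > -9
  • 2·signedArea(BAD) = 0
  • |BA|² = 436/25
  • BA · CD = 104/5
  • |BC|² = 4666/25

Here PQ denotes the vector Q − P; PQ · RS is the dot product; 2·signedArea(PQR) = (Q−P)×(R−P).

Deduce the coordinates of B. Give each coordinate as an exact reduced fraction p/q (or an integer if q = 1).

B = (-8, -31/5)

1. B_x = -8  [2·signedArea(BAD) = 0 ∩ BA · CD = 104/5]
2. B_y = -31/5  [2·signedArea(BAD) = 0 ∩ BA · CD = 104/5]
   → B = (-8, -31/5)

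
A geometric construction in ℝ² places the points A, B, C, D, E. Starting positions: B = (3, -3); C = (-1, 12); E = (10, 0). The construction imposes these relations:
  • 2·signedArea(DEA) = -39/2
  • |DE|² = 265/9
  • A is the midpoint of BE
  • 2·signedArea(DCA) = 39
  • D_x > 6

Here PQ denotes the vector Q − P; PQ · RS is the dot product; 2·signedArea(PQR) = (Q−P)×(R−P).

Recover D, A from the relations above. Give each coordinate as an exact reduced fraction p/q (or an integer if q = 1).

1. A_x = 13/2  [A is the midpoint of BE]
2. A_y = -3/2  [A is the midpoint of BE]
   → A = (13/2, -3/2)
3. D_x = 19/3  [2·signedArea(DEA) = -39/2 ∩ 2·signedArea(DCA) = 39]
4. D_y = 4  [2·signedArea(DEA) = -39/2 ∩ 2·signedArea(DCA) = 39]
   → D = (19/3, 4)

A = (13/2, -3/2)
D = (19/3, 4)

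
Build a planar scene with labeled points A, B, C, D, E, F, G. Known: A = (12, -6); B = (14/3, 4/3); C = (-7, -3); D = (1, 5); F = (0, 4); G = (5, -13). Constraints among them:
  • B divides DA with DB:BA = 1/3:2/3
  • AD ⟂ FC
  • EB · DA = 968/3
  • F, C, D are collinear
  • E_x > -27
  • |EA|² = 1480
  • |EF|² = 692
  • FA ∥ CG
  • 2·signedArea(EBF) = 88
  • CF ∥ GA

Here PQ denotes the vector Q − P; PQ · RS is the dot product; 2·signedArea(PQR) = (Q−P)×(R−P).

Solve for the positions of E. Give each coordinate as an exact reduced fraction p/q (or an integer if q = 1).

E = (-26, 0)

1. E_x = -26  [2·signedArea(EBF) = 88 ∩ EB · DA = 968/3]
2. E_y = 0  [2·signedArea(EBF) = 88 ∩ EB · DA = 968/3]
   → E = (-26, 0)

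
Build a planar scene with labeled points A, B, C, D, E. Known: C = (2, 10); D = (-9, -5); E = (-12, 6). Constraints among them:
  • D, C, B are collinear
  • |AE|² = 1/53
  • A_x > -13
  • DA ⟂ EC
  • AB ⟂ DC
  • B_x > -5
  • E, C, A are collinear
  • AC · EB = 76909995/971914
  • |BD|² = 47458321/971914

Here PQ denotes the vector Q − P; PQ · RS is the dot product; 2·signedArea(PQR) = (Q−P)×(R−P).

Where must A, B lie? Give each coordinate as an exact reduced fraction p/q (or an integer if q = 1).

A = (-643/53, 316/53)
B = (-89263/18338, 11645/18338)

1. A_x = -643/53  [E, C, A are collinear ∩ DA ⟂ EC]
2. A_y = 316/53  [E, C, A are collinear ∩ DA ⟂ EC]
   → A = (-643/53, 316/53)
3. B_x = -89263/18338  [D, C, B are collinear ∩ AB ⟂ DC]
4. B_y = 11645/18338  [D, C, B are collinear ∩ AB ⟂ DC]
   → B = (-89263/18338, 11645/18338)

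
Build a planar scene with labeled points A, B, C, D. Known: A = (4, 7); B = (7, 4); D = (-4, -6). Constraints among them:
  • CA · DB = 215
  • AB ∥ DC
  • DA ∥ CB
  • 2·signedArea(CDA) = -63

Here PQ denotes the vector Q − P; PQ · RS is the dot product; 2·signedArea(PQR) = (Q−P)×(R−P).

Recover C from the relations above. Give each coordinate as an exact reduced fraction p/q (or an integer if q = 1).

1. C_x = -1  [DA ∥ CB ∩ AB ∥ DC]
2. C_y = -9  [DA ∥ CB ∩ AB ∥ DC]
   → C = (-1, -9)

C = (-1, -9)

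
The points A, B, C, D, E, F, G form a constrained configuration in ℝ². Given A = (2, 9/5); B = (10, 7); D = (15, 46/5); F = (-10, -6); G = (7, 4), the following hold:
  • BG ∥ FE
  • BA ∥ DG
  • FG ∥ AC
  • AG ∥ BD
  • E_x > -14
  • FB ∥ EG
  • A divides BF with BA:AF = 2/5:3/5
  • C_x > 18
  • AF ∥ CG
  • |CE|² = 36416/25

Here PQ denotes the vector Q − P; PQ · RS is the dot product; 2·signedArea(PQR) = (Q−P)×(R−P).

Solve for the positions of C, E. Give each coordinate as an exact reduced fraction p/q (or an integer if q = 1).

C = (19, 59/5)
E = (-13, -9)

1. C_x = 19  [AF ∥ CG ∩ FG ∥ AC]
2. C_y = 59/5  [AF ∥ CG ∩ FG ∥ AC]
   → C = (19, 59/5)
3. E_x = -13  [FB ∥ EG ∩ BG ∥ FE]
4. E_y = -9  [FB ∥ EG ∩ BG ∥ FE]
   → E = (-13, -9)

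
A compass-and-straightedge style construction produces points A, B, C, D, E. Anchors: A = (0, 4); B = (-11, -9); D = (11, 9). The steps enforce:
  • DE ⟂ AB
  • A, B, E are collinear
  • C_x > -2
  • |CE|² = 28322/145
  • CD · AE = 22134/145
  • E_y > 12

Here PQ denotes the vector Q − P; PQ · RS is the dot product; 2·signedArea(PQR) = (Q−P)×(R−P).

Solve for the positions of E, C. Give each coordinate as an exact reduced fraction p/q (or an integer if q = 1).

1. E_x = 1023/145  [A, B, E are collinear ∩ DE ⟂ AB]
2. E_y = 1789/145  [A, B, E are collinear ∩ DE ⟂ AB]
   → E = (1023/145, 1789/145)
3. C_x = -286/145  [line -1023/145·x + -1209/145·y + 0 = 0 ∩ |CE|² = 28322/145]
4. C_y = 242/145  [line -1023/145·x + -1209/145·y + 0 = 0 ∩ |CE|² = 28322/145]
   → C = (-286/145, 242/145)

C = (-286/145, 242/145)
E = (1023/145, 1789/145)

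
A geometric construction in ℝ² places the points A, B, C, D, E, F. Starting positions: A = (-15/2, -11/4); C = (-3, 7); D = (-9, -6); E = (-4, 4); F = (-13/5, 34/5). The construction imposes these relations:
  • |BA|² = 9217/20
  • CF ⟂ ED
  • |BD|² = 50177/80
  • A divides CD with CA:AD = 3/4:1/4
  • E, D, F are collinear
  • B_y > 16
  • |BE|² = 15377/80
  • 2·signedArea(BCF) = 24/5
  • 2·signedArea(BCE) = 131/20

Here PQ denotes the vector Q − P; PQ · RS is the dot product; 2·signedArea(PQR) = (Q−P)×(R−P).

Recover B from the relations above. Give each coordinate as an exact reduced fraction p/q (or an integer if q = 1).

1. B_x = 23/10  [2·signedArea(BCE) = 131/20 ∩ 2·signedArea(BCF) = 24/5]
2. B_y = 327/20  [2·signedArea(BCE) = 131/20 ∩ 2·signedArea(BCF) = 24/5]
   → B = (23/10, 327/20)

B = (23/10, 327/20)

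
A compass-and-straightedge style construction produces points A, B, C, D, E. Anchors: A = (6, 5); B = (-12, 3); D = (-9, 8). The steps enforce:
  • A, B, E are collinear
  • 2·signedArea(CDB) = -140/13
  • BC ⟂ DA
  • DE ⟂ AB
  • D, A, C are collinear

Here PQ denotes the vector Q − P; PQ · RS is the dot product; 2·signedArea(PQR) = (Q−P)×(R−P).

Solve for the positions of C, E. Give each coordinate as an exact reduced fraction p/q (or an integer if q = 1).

C = (-142/13, 109/13)
E = (-348/41, 139/41)

1. C_x = -142/13  [D, A, C are collinear ∩ BC ⟂ DA]
2. C_y = 109/13  [D, A, C are collinear ∩ BC ⟂ DA]
   → C = (-142/13, 109/13)
3. E_x = -348/41  [A, B, E are collinear ∩ DE ⟂ AB]
4. E_y = 139/41  [A, B, E are collinear ∩ DE ⟂ AB]
   → E = (-348/41, 139/41)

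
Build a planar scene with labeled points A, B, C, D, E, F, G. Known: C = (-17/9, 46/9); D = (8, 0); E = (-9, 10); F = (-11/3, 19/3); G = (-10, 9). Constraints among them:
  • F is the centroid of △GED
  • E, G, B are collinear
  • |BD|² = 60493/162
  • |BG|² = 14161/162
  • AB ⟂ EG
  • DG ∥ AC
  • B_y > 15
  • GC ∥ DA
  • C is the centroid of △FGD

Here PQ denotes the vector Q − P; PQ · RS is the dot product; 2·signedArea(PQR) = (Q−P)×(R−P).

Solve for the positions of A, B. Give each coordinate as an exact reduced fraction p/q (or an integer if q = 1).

A = (145/9, -35/9)
B = (-61/18, 281/18)

1. A_x = 145/9  [DG ∥ AC ∩ GC ∥ DA]
2. A_y = -35/9  [DG ∥ AC ∩ GC ∥ DA]
   → A = (145/9, -35/9)
3. B_x = -61/18  [E, G, B are collinear ∩ AB ⟂ EG]
4. B_y = 281/18  [E, G, B are collinear ∩ AB ⟂ EG]
   → B = (-61/18, 281/18)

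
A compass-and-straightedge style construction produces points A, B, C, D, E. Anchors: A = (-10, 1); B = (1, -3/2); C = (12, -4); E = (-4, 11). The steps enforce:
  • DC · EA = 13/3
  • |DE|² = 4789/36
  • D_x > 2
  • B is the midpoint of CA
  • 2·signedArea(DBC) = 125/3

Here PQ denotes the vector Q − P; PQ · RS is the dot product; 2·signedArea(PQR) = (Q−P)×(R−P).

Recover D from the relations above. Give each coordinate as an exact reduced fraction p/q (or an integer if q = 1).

1. D_x = 3  [DC · EA = 13/3 ∩ 2·signedArea(DBC) = 125/3]
2. D_y = 11/6  [DC · EA = 13/3 ∩ 2·signedArea(DBC) = 125/3]
   → D = (3, 11/6)

D = (3, 11/6)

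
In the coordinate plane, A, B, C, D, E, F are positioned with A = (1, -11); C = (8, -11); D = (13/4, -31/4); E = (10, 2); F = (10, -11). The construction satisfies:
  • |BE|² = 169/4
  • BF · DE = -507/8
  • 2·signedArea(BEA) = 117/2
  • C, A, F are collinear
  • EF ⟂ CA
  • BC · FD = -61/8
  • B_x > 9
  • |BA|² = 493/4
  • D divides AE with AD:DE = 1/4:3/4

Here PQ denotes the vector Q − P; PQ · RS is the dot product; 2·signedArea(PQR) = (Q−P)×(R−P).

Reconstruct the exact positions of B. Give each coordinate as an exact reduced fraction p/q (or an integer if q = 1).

B = (10, -9/2)

1. B_x = 10  [BC · FD = -61/8 ∩ 2·signedArea(BEA) = 117/2]
2. B_y = -9/2  [BC · FD = -61/8 ∩ 2·signedArea(BEA) = 117/2]
   → B = (10, -9/2)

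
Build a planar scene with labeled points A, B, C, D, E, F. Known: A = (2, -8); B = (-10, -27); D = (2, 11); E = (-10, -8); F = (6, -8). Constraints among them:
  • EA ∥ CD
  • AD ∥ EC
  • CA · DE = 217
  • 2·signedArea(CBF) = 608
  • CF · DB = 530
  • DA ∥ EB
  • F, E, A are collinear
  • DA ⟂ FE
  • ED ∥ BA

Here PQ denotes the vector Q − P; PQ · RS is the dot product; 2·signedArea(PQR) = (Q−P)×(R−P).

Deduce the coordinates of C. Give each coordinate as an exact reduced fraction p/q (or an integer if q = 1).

1. C_x = -10  [EA ∥ CD ∩ AD ∥ EC]
2. C_y = 11  [EA ∥ CD ∩ AD ∥ EC]
   → C = (-10, 11)

C = (-10, 11)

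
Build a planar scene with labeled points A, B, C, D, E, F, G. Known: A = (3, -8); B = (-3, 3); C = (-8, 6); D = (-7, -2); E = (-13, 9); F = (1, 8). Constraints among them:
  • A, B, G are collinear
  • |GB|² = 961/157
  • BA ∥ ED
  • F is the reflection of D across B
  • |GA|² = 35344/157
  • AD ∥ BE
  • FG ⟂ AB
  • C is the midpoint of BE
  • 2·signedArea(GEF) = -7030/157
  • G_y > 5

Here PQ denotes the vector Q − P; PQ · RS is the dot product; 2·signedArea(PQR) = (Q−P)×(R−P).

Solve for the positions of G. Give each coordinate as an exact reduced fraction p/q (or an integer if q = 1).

G = (-657/157, 812/157)

1. G_x = -657/157  [A, B, G are collinear ∩ FG ⟂ AB]
2. G_y = 812/157  [A, B, G are collinear ∩ FG ⟂ AB]
   → G = (-657/157, 812/157)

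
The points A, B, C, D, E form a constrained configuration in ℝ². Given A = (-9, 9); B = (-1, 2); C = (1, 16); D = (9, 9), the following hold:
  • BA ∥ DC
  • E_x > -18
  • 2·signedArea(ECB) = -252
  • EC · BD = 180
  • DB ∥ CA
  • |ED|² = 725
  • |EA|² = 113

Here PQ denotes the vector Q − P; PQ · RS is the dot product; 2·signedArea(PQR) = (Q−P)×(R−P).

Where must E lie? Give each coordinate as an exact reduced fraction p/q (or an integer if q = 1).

E = (-17, 16)

1. E_x = -17  [2·signedArea(ECB) = -252 ∩ EC · BD = 180]
2. E_y = 16  [2·signedArea(ECB) = -252 ∩ EC · BD = 180]
   → E = (-17, 16)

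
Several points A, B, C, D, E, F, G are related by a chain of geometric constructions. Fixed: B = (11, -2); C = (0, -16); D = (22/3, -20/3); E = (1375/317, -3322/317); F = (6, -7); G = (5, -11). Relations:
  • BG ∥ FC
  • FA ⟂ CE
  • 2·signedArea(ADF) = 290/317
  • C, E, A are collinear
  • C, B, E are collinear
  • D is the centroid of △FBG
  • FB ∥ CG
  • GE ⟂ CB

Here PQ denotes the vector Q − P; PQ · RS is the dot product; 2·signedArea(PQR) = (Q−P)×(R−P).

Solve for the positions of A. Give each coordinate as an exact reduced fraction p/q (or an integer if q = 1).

A = (2112/317, -2384/317)

1. A_x = 2112/317  [C, E, A are collinear ∩ FA ⟂ CE]
2. A_y = -2384/317  [C, E, A are collinear ∩ FA ⟂ CE]
   → A = (2112/317, -2384/317)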